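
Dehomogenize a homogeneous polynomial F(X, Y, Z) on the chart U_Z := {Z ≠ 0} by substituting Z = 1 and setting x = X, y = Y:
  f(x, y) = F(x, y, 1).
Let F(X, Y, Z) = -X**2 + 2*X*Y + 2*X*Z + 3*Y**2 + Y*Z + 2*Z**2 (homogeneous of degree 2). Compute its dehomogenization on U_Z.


f(x, y) = -x**2 + 2*x*y + 2*x + 3*y**2 + y + 2

On U_Z we set Z = 1. Each monomial c·X^i·Y^j·Z^k in F becomes c·x^i·y^j·1^k = c·x^i·y^j.
Substituting Z = 1: F(X, Y, 1) = -x**2 + 2*x*y + 2*x + 3*y**2 + y + 2.
Note: deg(f) ≤ deg(F) = 2; strict inequality happens when F is divisible by Z (lost terms).


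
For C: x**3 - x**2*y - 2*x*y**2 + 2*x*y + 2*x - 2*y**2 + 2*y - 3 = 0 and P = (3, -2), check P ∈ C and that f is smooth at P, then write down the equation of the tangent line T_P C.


Tangent line at P: 29*x + 31*y - 25 = 0.

Step 1: f(3, -2) = 0, so P lies on C.
Step 2: partial derivatives
  f_x(x, y) = 3*x**2 - 2*x*y - 2*y**2 + 2*y + 2, f_y(x, y) = -x**2 - 4*x*y + 2*x - 4*y + 2.
  f_x(P) = 29, f_y(P) = 31 (gradient nonzero, so P is smooth).
Step 3: tangent line at P: 29·(x − 3) + 31·(y − -2) = 0.
Expanding: 29*x + 31*y - 25 = 0.


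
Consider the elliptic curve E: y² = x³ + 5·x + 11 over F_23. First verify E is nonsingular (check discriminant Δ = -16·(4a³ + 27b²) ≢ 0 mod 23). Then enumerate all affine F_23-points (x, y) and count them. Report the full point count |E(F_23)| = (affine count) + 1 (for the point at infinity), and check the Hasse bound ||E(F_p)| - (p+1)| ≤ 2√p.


Affine points = {(2, 11), (2, 12), (4, 7), (4, 16), (5, 0), (6, 2), (6, 21), (9, 7), (9, 16), (10, 7), (10, 16), (16, 1), (16, 22), (17, 8), (17, 15), (21, 4), (21, 19)}; affine count = 17; |E(F_23)| = 18.

Discriminant check: Δ ∝ 4a³ + 27b² = 4·5³ + 27·11² = 4·125 + 27·121 ≡ 18 (mod 23). Nonzero ⇒ E is nonsingular.
For each x ∈ F_23, compute rhs = x³ + 5·x + 11 mod 23, then count y ∈ F_23 with y² ≡ rhs.
  x = 0: rhs = 11, matching y values: none (0 points).
  x = 1: rhs = 17, matching y values: none (0 points).
  x = 2: rhs = 6, matching y values: 11, 12 (2 points).
  x = 3: rhs = 7, matching y values: none (0 points).
  x = 4: rhs = 3, matching y values: 7, 16 (2 points).
  x = 5: rhs = 0, matching y values: 0 (1 points).
  x = 6: rhs = 4, matching y values: 2, 21 (2 points).
  x = 7: rhs = 21, matching y values: none (0 points).
  x = 8: rhs = 11, matching y values: none (0 points).
  x = 9: rhs = 3, matching y values: 7, 16 (2 points).
  x = 10: rhs = 3, matching y values: 7, 16 (2 points).
  x = 11: rhs = 17, matching y values: none (0 points).
  x = 12: rhs = 5, matching y values: none (0 points).
  x = 13: rhs = 19, matching y values: none (0 points).
  x = 14: rhs = 19, matching y values: none (0 points).
  x = 15: rhs = 11, matching y values: none (0 points).
  x = 16: rhs = 1, matching y values: 1, 22 (2 points).
  x = 17: rhs = 18, matching y values: 8, 15 (2 points).
  x = 18: rhs = 22, matching y values: none (0 points).
  x = 19: rhs = 19, matching y values: none (0 points).
  x = 20: rhs = 15, matching y values: none (0 points).
  x = 21: rhs = 16, matching y values: 4, 19 (2 points).
  x = 22: rhs = 5, matching y values: none (0 points).
Total affine count: 17.
Full point count |E(F_23)| = 17 + 1 = 18.
Hasse bound: |18 − (23+1)| = |-6| = 6 ≤ 2√23 ≈ 9.5917 ✓.


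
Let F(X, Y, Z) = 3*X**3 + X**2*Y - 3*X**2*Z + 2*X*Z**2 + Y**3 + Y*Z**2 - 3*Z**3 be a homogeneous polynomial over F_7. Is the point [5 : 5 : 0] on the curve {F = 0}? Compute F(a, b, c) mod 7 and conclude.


F(5,5,0) ≡ 2 (mod 7); P is NOT on the curve.

Evaluate F(5, 5, 0) term-by-term (mod 7).
  3*X**3 ↦ 3·125·1·1 = 375
  X**2*Y ↦ 1·25·5·1 = 125
  -3*X**2*Z ↦ -3·25·1·0 = 0
  2*X*Z**2 ↦ 2·5·1·0 = 0
  Y**3 ↦ 1·1·125·1 = 125
  Y*Z**2 ↦ 1·1·5·0 = 0
  -3*Z**3 ↦ -3·1·1·0 = 0
Sum: F(5, 5, 0) = (375) + (125) + (0) + (0) + (125) + (0) + (0) = 625.
Reducing mod 7: 625 ≡ 2 (mod 7).
Since F(a, b, c) ≡ 2 ≠ 0 (mod 7), P does NOT lie on the curve.


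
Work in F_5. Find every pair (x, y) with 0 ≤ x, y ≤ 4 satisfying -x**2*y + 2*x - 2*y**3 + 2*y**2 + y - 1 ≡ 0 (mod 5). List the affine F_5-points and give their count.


Affine F_5-points: {(0, 1), (1, 3), (1, 4), (2, 1), (2, 4), (3, 0), (3, 3)}; count = 7.

For each of the 25 pairs (x, y) ∈ F_5², evaluate f(x, y) mod 5. Record the zeros.
  x = 0: [0↦4, 1↦0, 2↦3, 3↦1, 4↦2]  zeros at y ∈ {1}
  x = 1: [0↦1, 1↦1, 2↦3, 3↦0, 4↦0]  zeros at y ∈ {3, 4}
  x = 2: [0↦3, 1↦0, 2↦4, 3↦3, 4↦0]  zeros at y ∈ {1, 4}
  x = 3: [0↦0, 1↦2, 2↦1, 3↦0, 4↦2]  zeros at y ∈ {0, 3}
  x = 4: [0↦2, 1↦2, 2↦4, 3↦1, 4↦1]  zeros at y ∈ ∅
Collecting zeros: affine points = {(0, 1), (1, 3), (1, 4), (2, 1), (2, 4), (3, 0), (3, 3)}.
Total count |C(F_5)_aff| = 7.


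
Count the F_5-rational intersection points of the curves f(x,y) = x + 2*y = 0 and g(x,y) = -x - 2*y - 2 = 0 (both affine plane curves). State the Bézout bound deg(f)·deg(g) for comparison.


Common zeros: ∅; count = 0; Bézout bound = 1.

deg(f) = 1, deg(g) = 1, so Bézout bound = 1.
Scan x ∈ F_5. For each x, list the y ∈ F_5 with f(x, y) ≡ 0 and those with g(x, y) ≡ 0 (mod 5); the common zeros in that column are the intersection.
  x = 0: f ≡ 0 at y ∈ {0}; g ≡ 0 at y ∈ {4}; common: ∅.
  x = 1: f ≡ 0 at y ∈ {2}; g ≡ 0 at y ∈ {1}; common: ∅.
  x = 2: f ≡ 0 at y ∈ {4}; g ≡ 0 at y ∈ {3}; common: ∅.
  x = 3: f ≡ 0 at y ∈ {1}; g ≡ 0 at y ∈ {0}; common: ∅.
  x = 4: f ≡ 0 at y ∈ {3}; g ≡ 0 at y ∈ {2}; common: ∅.
Collecting: common zeros = ∅, so the count is 0.
Comparison with the Bézout bound: 0 ≤ 1 = deg(f)·deg(g), as expected for curves with no common component (the affine F_5-count falls short of the bound because intersections may lie at infinity, over extension fields, or carry multiplicity).


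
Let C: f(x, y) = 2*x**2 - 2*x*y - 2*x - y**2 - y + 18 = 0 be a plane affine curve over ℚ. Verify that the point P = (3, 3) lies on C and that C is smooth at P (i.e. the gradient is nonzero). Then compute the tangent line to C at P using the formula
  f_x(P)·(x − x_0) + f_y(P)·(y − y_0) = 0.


Tangent line at P: 4*x - 13*y + 27 = 0.

Step 1: f(3, 3) = 0, so P lies on C.
Step 2: partial derivatives
  f_x(x, y) = 4*x - 2*y - 2, f_y(x, y) = -2*x - 2*y - 1.
  f_x(P) = 4, f_y(P) = -13 (gradient nonzero, so P is smooth).
Step 3: tangent line at P: 4·(x − 3) + -13·(y − 3) = 0.
Expanding: 4*x - 13*y + 27 = 0.


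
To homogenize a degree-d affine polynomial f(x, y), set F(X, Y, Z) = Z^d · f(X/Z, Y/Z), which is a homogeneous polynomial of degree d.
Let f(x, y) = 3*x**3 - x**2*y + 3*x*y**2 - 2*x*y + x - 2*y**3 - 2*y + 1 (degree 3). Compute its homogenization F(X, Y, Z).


F(X, Y, Z) = 3*X**3 - X**2*Y + 3*X*Y**2 - 2*X*Y*Z + X*Z**2 - 2*Y**3 - 2*Y*Z**2 + Z**3

deg(f) = 3.
Substitute x = X/Z, y = Y/Z into f, then multiply by Z^3.
  monomial 3·x^3·y^0 ↦ 3·X^3·Y^0·Z^0.
  monomial -1·x^2·y^1 ↦ -1·X^2·Y^1·Z^0.
  monomial 3·x^1·y^2 ↦ 3·X^1·Y^2·Z^0.
  monomial -2·x^1·y^1 ↦ -2·X^1·Y^1·Z^1.
  monomial 1·x^1·y^0 ↦ 1·X^1·Y^0·Z^2.
  monomial -2·x^0·y^3 ↦ -2·X^0·Y^3·Z^0.
  monomial -2·x^0·y^1 ↦ -2·X^0·Y^1·Z^2.
  monomial 1·x^0·y^0 ↦ 1·X^0·Y^0·Z^3.
Collecting: F(X, Y, Z) = 3*X**3 - X**2*Y + 3*X*Y**2 - 2*X*Y*Z + X*Z**2 - 2*Y**3 - 2*Y*Z**2 + Z**3.


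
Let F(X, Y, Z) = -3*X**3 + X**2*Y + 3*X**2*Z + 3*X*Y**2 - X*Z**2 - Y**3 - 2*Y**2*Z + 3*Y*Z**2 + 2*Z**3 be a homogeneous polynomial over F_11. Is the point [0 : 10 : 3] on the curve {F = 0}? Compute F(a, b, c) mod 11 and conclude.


F(0,10,3) ≡ 0 (mod 11); P is on the curve.

Evaluate F(0, 10, 3) term-by-term (mod 11).
  -3*X**3 ↦ -3·0·1·1 = 0
  X**2*Y ↦ 1·0·10·1 = 0
  3*X**2*Z ↦ 3·0·1·3 = 0
  3*X*Y**2 ↦ 3·0·100·1 = 0
  -X*Z**2 ↦ -1·0·1·9 = 0
  -Y**3 ↦ -1·1·1000·1 = -1000
  -2*Y**2*Z ↦ -2·1·100·3 = -600
  3*Y*Z**2 ↦ 3·1·10·9 = 270
  2*Z**3 ↦ 2·1·1·27 = 54
Sum: F(0, 10, 3) = (0) + (0) + (0) + (0) + (0) + (-1000) + (-600) + (270) + (54) = -1276.
Reducing mod 11: -1276 ≡ 0 (mod 11).
Since F(a, b, c) ≡ 0 (mod 11), P lies on the curve.


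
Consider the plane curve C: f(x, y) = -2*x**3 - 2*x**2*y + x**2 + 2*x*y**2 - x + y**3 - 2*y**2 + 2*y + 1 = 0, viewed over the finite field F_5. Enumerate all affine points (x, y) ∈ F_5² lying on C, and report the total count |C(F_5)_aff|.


Affine F_5-points: {(0, 2), (1, 1), (3, 2), (4, 0), (4, 4)}; count = 5.

For each of the 25 pairs (x, y) ∈ F_5², evaluate f(x, y) mod 5. Record the zeros.
  x = 0: [0↦1, 1↦2, 2↦0, 3↦1, 4↦1]  zeros at y ∈ {2}
  x = 1: [0↦4, 1↦0, 2↦2, 3↦1, 4↦3]  zeros at y ∈ {1}
  x = 2: [0↦2, 1↦4, 2↦1, 3↦4, 4↦4]  zeros at y ∈ ∅
  x = 3: [0↦3, 1↦2, 2↦0, 3↦3, 4↦2]  zeros at y ∈ {2}
  x = 4: [0↦0, 1↦2, 2↦2, 3↦1, 4↦0]  zeros at y ∈ {0, 4}
Collecting zeros: affine points = {(0, 2), (1, 1), (3, 2), (4, 0), (4, 4)}.
Total count |C(F_5)_aff| = 5.


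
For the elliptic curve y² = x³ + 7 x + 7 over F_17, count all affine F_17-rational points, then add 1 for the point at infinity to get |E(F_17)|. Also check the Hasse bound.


Affine points = {(1, 7), (1, 10), (3, 2), (3, 15), (7, 5), (7, 12), (9, 0), (11, 2), (11, 15), (12, 0), (13, 0), (15, 6), (15, 11), (16, 4), (16, 13)}; affine count = 15; |E(F_17)| = 16.

Discriminant check: Δ ∝ 4a³ + 27b² = 4·7³ + 27·7² = 4·343 + 27·49 ≡ 9 (mod 17). Nonzero ⇒ E is nonsingular.
For each x ∈ F_17, compute rhs = x³ + 7·x + 7 mod 17, then count y ∈ F_17 with y² ≡ rhs.
  x = 0: rhs = 7, matching y values: none (0 points).
  x = 1: rhs = 15, matching y values: 7, 10 (2 points).
  x = 2: rhs = 12, matching y values: none (0 points).
  x = 3: rhs = 4, matching y values: 2, 15 (2 points).
  x = 4: rhs = 14, matching y values: none (0 points).
  x = 5: rhs = 14, matching y values: none (0 points).
  x = 6: rhs = 10, matching y values: none (0 points).
  x = 7: rhs = 8, matching y values: 5, 12 (2 points).
  x = 8: rhs = 14, matching y values: none (0 points).
  x = 9: rhs = 0, matching y values: 0 (1 points).
  x = 10: rhs = 6, matching y values: none (0 points).
  x = 11: rhs = 4, matching y values: 2, 15 (2 points).
  x = 12: rhs = 0, matching y values: 0 (1 points).
  x = 13: rhs = 0, matching y values: 0 (1 points).
  x = 14: rhs = 10, matching y values: none (0 points).
  x = 15: rhs = 2, matching y values: 6, 11 (2 points).
  x = 16: rhs = 16, matching y values: 4, 13 (2 points).
Total affine count: 15.
Full point count |E(F_17)| = 15 + 1 = 16.
Hasse bound: |16 − (17+1)| = |-2| = 2 ≤ 2√17 ≈ 8.2462 ✓.


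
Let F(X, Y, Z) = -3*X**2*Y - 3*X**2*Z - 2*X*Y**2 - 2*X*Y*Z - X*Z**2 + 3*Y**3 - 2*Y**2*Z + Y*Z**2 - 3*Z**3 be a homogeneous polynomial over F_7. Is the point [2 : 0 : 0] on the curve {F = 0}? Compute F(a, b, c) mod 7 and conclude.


F(2,0,0) ≡ 0 (mod 7); P is on the curve.

Evaluate F(2, 0, 0) term-by-term (mod 7).
  -3*X**2*Y ↦ -3·4·0·1 = 0
  -3*X**2*Z ↦ -3·4·1·0 = 0
  -2*X*Y**2 ↦ -2·2·0·1 = 0
  -2*X*Y*Z ↦ -2·2·0·0 = 0
  -X*Z**2 ↦ -1·2·1·0 = 0
  3*Y**3 ↦ 3·1·0·1 = 0
  -2*Y**2*Z ↦ -2·1·0·0 = 0
  Y*Z**2 ↦ 1·1·0·0 = 0
  -3*Z**3 ↦ -3·1·1·0 = 0
Sum: F(2, 0, 0) = (0) + (0) + (0) + (0) + (0) + (0) + (0) + (0) + (0) = 0.
Reducing mod 7: 0 ≡ 0 (mod 7).
Since F(a, b, c) ≡ 0 (mod 7), P lies on the curve.


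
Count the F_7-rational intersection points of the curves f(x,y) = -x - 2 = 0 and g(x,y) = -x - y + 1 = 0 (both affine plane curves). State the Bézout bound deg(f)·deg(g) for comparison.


Common zeros: {(5, 3)}; count = 1; Bézout bound = 1.

deg(f) = 1, deg(g) = 1, so Bézout bound = 1.
Scan x ∈ F_7. For each x, list the y ∈ F_7 with f(x, y) ≡ 0 and those with g(x, y) ≡ 0 (mod 7); the common zeros in that column are the intersection.
  x = 0: f ≡ 0 at y ∈ ∅; g ≡ 0 at y ∈ {1}; common: ∅.
  x = 1: f ≡ 0 at y ∈ ∅; g ≡ 0 at y ∈ {0}; common: ∅.
  x = 2: f ≡ 0 at y ∈ ∅; g ≡ 0 at y ∈ {6}; common: ∅.
  x = 3: f ≡ 0 at y ∈ ∅; g ≡ 0 at y ∈ {5}; common: ∅.
  x = 4: f ≡ 0 at y ∈ ∅; g ≡ 0 at y ∈ {4}; common: ∅.
  x = 5: f ≡ 0 at y ∈ {0, 1, 2, 3, 4, 5, 6}; g ≡ 0 at y ∈ {3}; common: {3}.
  x = 6: f ≡ 0 at y ∈ ∅; g ≡ 0 at y ∈ {2}; common: ∅.
Collecting: common zeros = {(5, 3)}, so the count is 1.
Comparison with the Bézout bound: 1 ≤ 1 = deg(f)·deg(g), as expected for curves with no common component (the bound is attained).


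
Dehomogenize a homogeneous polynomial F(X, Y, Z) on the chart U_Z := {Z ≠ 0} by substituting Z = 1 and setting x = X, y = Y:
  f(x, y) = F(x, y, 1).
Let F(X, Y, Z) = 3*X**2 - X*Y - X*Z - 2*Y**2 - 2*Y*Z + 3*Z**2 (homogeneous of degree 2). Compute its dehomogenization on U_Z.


f(x, y) = 3*x**2 - x*y - x - 2*y**2 - 2*y + 3

On U_Z we set Z = 1. Each monomial c·X^i·Y^j·Z^k in F becomes c·x^i·y^j·1^k = c·x^i·y^j.
Substituting Z = 1: F(X, Y, 1) = 3*x**2 - x*y - x - 2*y**2 - 2*y + 3.
Note: deg(f) ≤ deg(F) = 2; strict inequality happens when F is divisible by Z (lost terms).


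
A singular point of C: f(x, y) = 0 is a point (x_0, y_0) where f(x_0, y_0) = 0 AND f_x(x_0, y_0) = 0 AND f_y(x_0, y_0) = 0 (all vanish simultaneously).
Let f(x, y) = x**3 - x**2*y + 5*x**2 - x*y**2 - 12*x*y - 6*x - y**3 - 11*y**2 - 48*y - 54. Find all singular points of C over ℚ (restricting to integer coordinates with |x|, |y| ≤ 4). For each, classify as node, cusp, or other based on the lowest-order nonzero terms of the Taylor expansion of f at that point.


Singular points: {(-3, -3)}; classification: node.

Compute partial derivatives:
  f_x = 3*x**2 - 2*x*y + 10*x - y**2 - 12*y - 6.
  f_y = -x**2 - 2*x*y - 12*x - 3*y**2 - 22*y - 48.
Scan x_0 ∈ {−4, ..., 4}. For each x_0, f_y(x_0, y) is a polynomial in y; find its integer roots y ∈ {−4, ..., 4}, then test f_x and f at those candidates.
  x = -4: f_y(-4, y) = -3*y**2 - 14*y - 16; vanishes at y ∈ {-2}. (-4, -2): f_x = 6 ≠ 0.
  x = -3: f_y(-3, y) = -3*y**2 - 16*y - 21; vanishes at y ∈ {-3}. (-3, -3): f_x = 0, f = 0 — SINGULAR.
  x = -2: f_y(-2, y) = -3*y**2 - 18*y - 28; no integer root y with |y| ≤ 4.
  x = -1: f_y(-1, y) = -3*y**2 - 20*y - 37; no integer root y with |y| ≤ 4.
  x = 0: f_y(0, y) = -3*y**2 - 22*y - 48; no integer root y with |y| ≤ 4.
  x = 1: f_y(1, y) = -3*y**2 - 24*y - 61; no integer root y with |y| ≤ 4.
  x = 2: f_y(2, y) = -3*y**2 - 26*y - 76; no integer root y with |y| ≤ 4.
  x = 3: f_y(3, y) = -3*y**2 - 28*y - 93; no integer root y with |y| ≤ 4.
  x = 4: f_y(4, y) = -3*y**2 - 30*y - 112; no integer root y with |y| ≤ 4.
Only singular point on the grid: (-3, -3).
Classify: substitute x = -3 + u, y = -3 + v and expand: f = u**3 - u**2*v - u**2 - u*v**2 - v**3 + v**2.
No constant or linear terms (consistent with a singular point). Quadratic part: -u**2 + v**2. Cubic part: u**3 - u**2*v - u*v**2 - v**3.
The quadratic part v**2 - u**2 = (v − u)(v + u) splits into two distinct linear factors, so there are two distinct tangent lines y − -3 = ±(x − -3) — this is a node (ordinary double point).
Classification: node.


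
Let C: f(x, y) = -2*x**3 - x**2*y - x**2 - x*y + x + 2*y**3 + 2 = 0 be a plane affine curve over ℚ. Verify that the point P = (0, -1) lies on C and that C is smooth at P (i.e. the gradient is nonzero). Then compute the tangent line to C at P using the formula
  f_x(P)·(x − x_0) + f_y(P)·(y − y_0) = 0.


Tangent line at P: 2*x + 6*y + 6 = 0.

Step 1: f(0, -1) = 0, so P lies on C.
Step 2: partial derivatives
  f_x(x, y) = -6*x**2 - 2*x*y - 2*x - y + 1, f_y(x, y) = -x**2 - x + 6*y**2.
  f_x(P) = 2, f_y(P) = 6 (gradient nonzero, so P is smooth).
Step 3: tangent line at P: 2·(x − 0) + 6·(y − -1) = 0.
Expanding: 2*x + 6*y + 6 = 0.


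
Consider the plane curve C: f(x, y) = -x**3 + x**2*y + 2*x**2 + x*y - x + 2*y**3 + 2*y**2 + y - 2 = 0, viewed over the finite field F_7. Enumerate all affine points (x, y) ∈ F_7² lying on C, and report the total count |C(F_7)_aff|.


Affine F_7-points: {(1, 2), (2, 1), (3, 0), (4, 2), (6, 1), (6, 2), (6, 3)}; count = 7.

For each of the 49 pairs (x, y) ∈ F_7², evaluate f(x, y) mod 7. Record the zeros.
  x = 0: [0↦5, 1↦3, 2↦3, 3↦3, 4↦1, 5↦2, 6↦4]  zeros at y ∈ ∅
  x = 1: [0↦5, 1↦5, 2↦0, 3↦2, 4↦2, 5↦5, 6↦2]  zeros at y ∈ {2}
  x = 2: [0↦3, 1↦0, 2↦6, 3↦5, 4↦2, 5↦2, 6↦3]  zeros at y ∈ {1}
  x = 3: [0↦0, 1↦3, 2↦1, 3↦6, 4↦2, 5↦1, 6↦1]  zeros at y ∈ {0}
  x = 4: [0↦4, 1↦1, 2↦0, 3↦6, 4↦3, 5↦3, 6↦4]  zeros at y ∈ {2}
  x = 5: [0↦2, 1↦2, 2↦4, 3↦6, 4↦6, 5↦2, 6↦6]  zeros at y ∈ ∅
  x = 6: [0↦2, 1↦0, 2↦0, 3↦0, 4↦5, 5↦6, 6↦1]  zeros at y ∈ {1, 2, 3}
Collecting zeros: affine points = {(1, 2), (2, 1), (3, 0), (4, 2), (6, 1), (6, 2), (6, 3)}.
Total count |C(F_7)_aff| = 7.


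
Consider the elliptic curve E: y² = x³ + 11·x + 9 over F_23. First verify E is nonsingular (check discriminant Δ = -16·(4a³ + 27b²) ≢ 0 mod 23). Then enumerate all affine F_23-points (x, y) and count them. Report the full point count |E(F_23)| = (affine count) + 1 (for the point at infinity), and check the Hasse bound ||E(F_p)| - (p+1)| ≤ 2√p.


Affine points = {(0, 3), (0, 20), (2, 4), (2, 19), (3, 0), (4, 5), (4, 18), (9, 3), (9, 20), (11, 9), (11, 14), (12, 11), (12, 12), (13, 7), (13, 16), (14, 3), (14, 20), (16, 7), (16, 16), (17, 7), (17, 16), (18, 6), (18, 17), (19, 4), (19, 19), (20, 8), (20, 15), (21, 5), (21, 18)}; affine count = 29; |E(F_23)| = 30.

Discriminant check: Δ ∝ 4a³ + 27b² = 4·11³ + 27·9² = 4·1331 + 27·81 ≡ 13 (mod 23). Nonzero ⇒ E is nonsingular.
For each x ∈ F_23, compute rhs = x³ + 11·x + 9 mod 23, then count y ∈ F_23 with y² ≡ rhs.
  x = 0: rhs = 9, matching y values: 3, 20 (2 points).
  x = 1: rhs = 21, matching y values: none (0 points).
  x = 2: rhs = 16, matching y values: 4, 19 (2 points).
  x = 3: rhs = 0, matching y values: 0 (1 points).
  x = 4: rhs = 2, matching y values: 5, 18 (2 points).
  x = 5: rhs = 5, matching y values: none (0 points).
  x = 6: rhs = 15, matching y values: none (0 points).
  x = 7: rhs = 15, matching y values: none (0 points).
  x = 8: rhs = 11, matching y values: none (0 points).
  x = 9: rhs = 9, matching y values: 3, 20 (2 points).
  x = 10: rhs = 15, matching y values: none (0 points).
  x = 11: rhs = 12, matching y values: 9, 14 (2 points).
  x = 12: rhs = 6, matching y values: 11, 12 (2 points).
  x = 13: rhs = 3, matching y values: 7, 16 (2 points).
  x = 14: rhs = 9, matching y values: 3, 20 (2 points).
  x = 15: rhs = 7, matching y values: none (0 points).
  x = 16: rhs = 3, matching y values: 7, 16 (2 points).
  x = 17: rhs = 3, matching y values: 7, 16 (2 points).
  x = 18: rhs = 13, matching y values: 6, 17 (2 points).
  x = 19: rhs = 16, matching y values: 4, 19 (2 points).
  x = 20: rhs = 18, matching y values: 8, 15 (2 points).
  x = 21: rhs = 2, matching y values: 5, 18 (2 points).
  x = 22: rhs = 20, matching y values: none (0 points).
Total affine count: 29.
Full point count |E(F_23)| = 29 + 1 = 30.
Hasse bound: |30 − (23+1)| = |6| = 6 ≤ 2√23 ≈ 9.5917 ✓.


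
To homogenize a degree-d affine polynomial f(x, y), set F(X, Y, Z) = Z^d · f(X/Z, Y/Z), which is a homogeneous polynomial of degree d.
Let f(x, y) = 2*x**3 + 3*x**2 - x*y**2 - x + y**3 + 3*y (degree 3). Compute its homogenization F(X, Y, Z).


F(X, Y, Z) = 2*X**3 + 3*X**2*Z - X*Y**2 - X*Z**2 + Y**3 + 3*Y*Z**2

deg(f) = 3.
Substitute x = X/Z, y = Y/Z into f, then multiply by Z^3.
  monomial 2·x^3·y^0 ↦ 2·X^3·Y^0·Z^0.
  monomial 3·x^2·y^0 ↦ 3·X^2·Y^0·Z^1.
  monomial -1·x^1·y^2 ↦ -1·X^1·Y^2·Z^0.
  monomial -1·x^1·y^0 ↦ -1·X^1·Y^0·Z^2.
  monomial 1·x^0·y^3 ↦ 1·X^0·Y^3·Z^0.
  monomial 3·x^0·y^1 ↦ 3·X^0·Y^1·Z^2.
Collecting: F(X, Y, Z) = 2*X**3 + 3*X**2*Z - X*Y**2 - X*Z**2 + Y**3 + 3*Y*Z**2.


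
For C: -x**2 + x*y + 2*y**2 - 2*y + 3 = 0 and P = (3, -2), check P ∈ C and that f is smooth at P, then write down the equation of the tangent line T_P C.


Tangent line at P: -8*x - 7*y + 10 = 0.

Step 1: f(3, -2) = 0, so P lies on C.
Step 2: partial derivatives
  f_x(x, y) = -2*x + y, f_y(x, y) = x + 4*y - 2.
  f_x(P) = -8, f_y(P) = -7 (gradient nonzero, so P is smooth).
Step 3: tangent line at P: -8·(x − 3) + -7·(y − -2) = 0.
Expanding: -8*x - 7*y + 10 = 0.


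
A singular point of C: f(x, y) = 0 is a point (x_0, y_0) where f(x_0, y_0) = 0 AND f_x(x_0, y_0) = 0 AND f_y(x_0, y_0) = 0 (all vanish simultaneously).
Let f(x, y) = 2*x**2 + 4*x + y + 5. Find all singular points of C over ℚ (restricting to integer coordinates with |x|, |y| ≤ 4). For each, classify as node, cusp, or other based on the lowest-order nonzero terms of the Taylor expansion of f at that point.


No singular points in the scanned grid; C is smooth there.

Compute partial derivatives:
  f_x = 4*x + 4.
  f_y = 1.
f_y = 1 is a nonzero constant, so f_y never vanishes: no point (x, y) can satisfy f = f_x = f_y = 0. In particular no (x, y) ∈ {−4, ..., 4}² is singular; the curve is smooth.


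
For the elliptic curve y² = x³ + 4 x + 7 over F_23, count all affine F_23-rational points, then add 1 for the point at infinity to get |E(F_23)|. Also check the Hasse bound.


Affine points = {(1, 9), (1, 14), (2, 0), (3, 0), (4, 8), (4, 15), (9, 6), (9, 17), (10, 9), (10, 14), (11, 5), (11, 18), (12, 9), (12, 14), (13, 5), (13, 18), (14, 1), (14, 22), (16, 2), (16, 21), (18, 0), (22, 5), (22, 18)}; affine count = 23; |E(F_23)| = 24.

Discriminant check: Δ ∝ 4a³ + 27b² = 4·4³ + 27·7² = 4·64 + 27·49 ≡ 15 (mod 23). Nonzero ⇒ E is nonsingular.
For each x ∈ F_23, compute rhs = x³ + 4·x + 7 mod 23, then count y ∈ F_23 with y² ≡ rhs.
  x = 0: rhs = 7, matching y values: none (0 points).
  x = 1: rhs = 12, matching y values: 9, 14 (2 points).
  x = 2: rhs = 0, matching y values: 0 (1 points).
  x = 3: rhs = 0, matching y values: 0 (1 points).
  x = 4: rhs = 18, matching y values: 8, 15 (2 points).
  x = 5: rhs = 14, matching y values: none (0 points).
  x = 6: rhs = 17, matching y values: none (0 points).
  x = 7: rhs = 10, matching y values: none (0 points).
  x = 8: rhs = 22, matching y values: none (0 points).
  x = 9: rhs = 13, matching y values: 6, 17 (2 points).
  x = 10: rhs = 12, matching y values: 9, 14 (2 points).
  x = 11: rhs = 2, matching y values: 5, 18 (2 points).
  x = 12: rhs = 12, matching y values: 9, 14 (2 points).
  x = 13: rhs = 2, matching y values: 5, 18 (2 points).
  x = 14: rhs = 1, matching y values: 1, 22 (2 points).
  x = 15: rhs = 15, matching y values: none (0 points).
  x = 16: rhs = 4, matching y values: 2, 21 (2 points).
  x = 17: rhs = 20, matching y values: none (0 points).
  x = 18: rhs = 0, matching y values: 0 (1 points).
  x = 19: rhs = 19, matching y values: none (0 points).
  x = 20: rhs = 14, matching y values: none (0 points).
  x = 21: rhs = 14, matching y values: none (0 points).
  x = 22: rhs = 2, matching y values: 5, 18 (2 points).
Total affine count: 23.
Full point count |E(F_23)| = 23 + 1 = 24.
Hasse bound: |24 − (23+1)| = |0| = 0 ≤ 2√23 ≈ 9.5917 ✓.


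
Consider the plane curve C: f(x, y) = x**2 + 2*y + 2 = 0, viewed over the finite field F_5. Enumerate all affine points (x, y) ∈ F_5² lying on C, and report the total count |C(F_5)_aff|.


Affine F_5-points: {(0, 4), (1, 1), (2, 2), (3, 2), (4, 1)}; count = 5.

For each of the 25 pairs (x, y) ∈ F_5², evaluate f(x, y) mod 5. Record the zeros.
  x = 0: [0↦2, 1↦4, 2↦1, 3↦3, 4↦0]  zeros at y ∈ {4}
  x = 1: [0↦3, 1↦0, 2↦2, 3↦4, 4↦1]  zeros at y ∈ {1}
  x = 2: [0↦1, 1↦3, 2↦0, 3↦2, 4↦4]  zeros at y ∈ {2}
  x = 3: [0↦1, 1↦3, 2↦0, 3↦2, 4↦4]  zeros at y ∈ {2}
  x = 4: [0↦3, 1↦0, 2↦2, 3↦4, 4↦1]  zeros at y ∈ {1}
Collecting zeros: affine points = {(0, 4), (1, 1), (2, 2), (3, 2), (4, 1)}.
Total count |C(F_5)_aff| = 5.


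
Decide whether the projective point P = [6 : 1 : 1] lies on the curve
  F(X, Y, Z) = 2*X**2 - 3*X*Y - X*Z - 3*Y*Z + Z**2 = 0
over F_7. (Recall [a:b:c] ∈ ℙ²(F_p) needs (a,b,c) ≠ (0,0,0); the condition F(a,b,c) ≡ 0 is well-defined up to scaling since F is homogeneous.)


F(6,1,1) ≡ 4 (mod 7); P is NOT on the curve.

Evaluate F(6, 1, 1) term-by-term (mod 7).
  2*X**2 ↦ 2·36·1·1 = 72
  -3*X*Y ↦ -3·6·1·1 = -18
  -X*Z ↦ -1·6·1·1 = -6
  -3*Y*Z ↦ -3·1·1·1 = -3
  Z**2 ↦ 1·1·1·1 = 1
Sum: F(6, 1, 1) = (72) + (-18) + (-6) + (-3) + (1) = 46.
Reducing mod 7: 46 ≡ 4 (mod 7).
Since F(a, b, c) ≡ 4 ≠ 0 (mod 7), P does NOT lie on the curve.


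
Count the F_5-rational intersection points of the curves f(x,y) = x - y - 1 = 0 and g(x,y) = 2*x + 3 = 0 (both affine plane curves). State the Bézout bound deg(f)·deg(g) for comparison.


Common zeros: {(1, 0)}; count = 1; Bézout bound = 1.

deg(f) = 1, deg(g) = 1, so Bézout bound = 1.
Scan x ∈ F_5. For each x, list the y ∈ F_5 with f(x, y) ≡ 0 and those with g(x, y) ≡ 0 (mod 5); the common zeros in that column are the intersection.
  x = 0: f ≡ 0 at y ∈ {4}; g ≡ 0 at y ∈ ∅; common: ∅.
  x = 1: f ≡ 0 at y ∈ {0}; g ≡ 0 at y ∈ {0, 1, 2, 3, 4}; common: {0}.
  x = 2: f ≡ 0 at y ∈ {1}; g ≡ 0 at y ∈ ∅; common: ∅.
  x = 3: f ≡ 0 at y ∈ {2}; g ≡ 0 at y ∈ ∅; common: ∅.
  x = 4: f ≡ 0 at y ∈ {3}; g ≡ 0 at y ∈ ∅; common: ∅.
Collecting: common zeros = {(1, 0)}, so the count is 1.
Comparison with the Bézout bound: 1 ≤ 1 = deg(f)·deg(g), as expected for curves with no common component (the bound is attained).


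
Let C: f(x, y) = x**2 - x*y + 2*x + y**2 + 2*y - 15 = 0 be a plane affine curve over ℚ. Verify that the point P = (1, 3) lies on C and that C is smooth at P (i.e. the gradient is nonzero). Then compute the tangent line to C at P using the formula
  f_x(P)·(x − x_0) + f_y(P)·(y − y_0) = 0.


Tangent line at P: x + 7*y - 22 = 0.

Step 1: f(1, 3) = 0, so P lies on C.
Step 2: partial derivatives
  f_x(x, y) = 2*x - y + 2, f_y(x, y) = -x + 2*y + 2.
  f_x(P) = 1, f_y(P) = 7 (gradient nonzero, so P is smooth).
Step 3: tangent line at P: 1·(x − 1) + 7·(y − 3) = 0.
Expanding: x + 7*y - 22 = 0.


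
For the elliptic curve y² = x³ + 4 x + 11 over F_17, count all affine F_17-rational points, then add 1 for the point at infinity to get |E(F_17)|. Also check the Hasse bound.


Affine points = {(1, 4), (1, 13), (3, 4), (3, 13), (6, 8), (6, 9), (7, 5), (7, 12), (11, 3), (11, 14), (12, 6), (12, 11), (13, 4), (13, 13)}; affine count = 14; |E(F_17)| = 15.

Discriminant check: Δ ∝ 4a³ + 27b² = 4·4³ + 27·11² = 4·64 + 27·121 ≡ 4 (mod 17). Nonzero ⇒ E is nonsingular.
For each x ∈ F_17, compute rhs = x³ + 4·x + 11 mod 17, then count y ∈ F_17 with y² ≡ rhs.
  x = 0: rhs = 11, matching y values: none (0 points).
  x = 1: rhs = 16, matching y values: 4, 13 (2 points).
  x = 2: rhs = 10, matching y values: none (0 points).
  x = 3: rhs = 16, matching y values: 4, 13 (2 points).
  x = 4: rhs = 6, matching y values: none (0 points).
  x = 5: rhs = 3, matching y values: none (0 points).
  x = 6: rhs = 13, matching y values: 8, 9 (2 points).
  x = 7: rhs = 8, matching y values: 5, 12 (2 points).
  x = 8: rhs = 11, matching y values: none (0 points).
  x = 9: rhs = 11, matching y values: none (0 points).
  x = 10: rhs = 14, matching y values: none (0 points).
  x = 11: rhs = 9, matching y values: 3, 14 (2 points).
  x = 12: rhs = 2, matching y values: 6, 11 (2 points).
  x = 13: rhs = 16, matching y values: 4, 13 (2 points).
  x = 14: rhs = 6, matching y values: none (0 points).
  x = 15: rhs = 12, matching y values: none (0 points).
  x = 16: rhs = 6, matching y values: none (0 points).
Total affine count: 14.
Full point count |E(F_17)| = 14 + 1 = 15.
Hasse bound: |15 − (17+1)| = |-3| = 3 ≤ 2√17 ≈ 8.2462 ✓.


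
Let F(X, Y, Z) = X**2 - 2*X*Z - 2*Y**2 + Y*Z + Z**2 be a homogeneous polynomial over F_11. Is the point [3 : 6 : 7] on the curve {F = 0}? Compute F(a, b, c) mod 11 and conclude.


F(3,6,7) ≡ 8 (mod 11); P is NOT on the curve.

Evaluate F(3, 6, 7) term-by-term (mod 11).
  X**2 ↦ 1·9·1·1 = 9
  -2*X*Z ↦ -2·3·1·7 = -42
  -2*Y**2 ↦ -2·1·36·1 = -72
  Y*Z ↦ 1·1·6·7 = 42
  Z**2 ↦ 1·1·1·49 = 49
Sum: F(3, 6, 7) = (9) + (-42) + (-72) + (42) + (49) = -14.
Reducing mod 11: -14 ≡ 8 (mod 11).
Since F(a, b, c) ≡ 8 ≠ 0 (mod 11), P does NOT lie on the curve.


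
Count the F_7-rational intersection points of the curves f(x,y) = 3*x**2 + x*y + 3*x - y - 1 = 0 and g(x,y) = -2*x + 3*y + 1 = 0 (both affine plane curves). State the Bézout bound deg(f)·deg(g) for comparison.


Common zeros: ∅; count = 0; Bézout bound = 2.

deg(f) = 2, deg(g) = 1, so Bézout bound = 2.
Scan x ∈ F_7. For each x, list the y ∈ F_7 with f(x, y) ≡ 0 and those with g(x, y) ≡ 0 (mod 7); the common zeros in that column are the intersection.
  x = 0: f ≡ 0 at y ∈ {6}; g ≡ 0 at y ∈ {2}; common: ∅.
  x = 1: f ≡ 0 at y ∈ ∅; g ≡ 0 at y ∈ {5}; common: ∅.
  x = 2: f ≡ 0 at y ∈ {4}; g ≡ 0 at y ∈ {1}; common: ∅.
  x = 3: f ≡ 0 at y ∈ {0}; g ≡ 0 at y ∈ {4}; common: ∅.
  x = 4: f ≡ 0 at y ∈ {6}; g ≡ 0 at y ∈ {0}; common: ∅.
  x = 5: f ≡ 0 at y ∈ {4}; g ≡ 0 at y ∈ {3}; common: ∅.
  x = 6: f ≡ 0 at y ∈ {3}; g ≡ 0 at y ∈ {6}; common: ∅.
Collecting: common zeros = ∅, so the count is 0.
Comparison with the Bézout bound: 0 ≤ 2 = deg(f)·deg(g), as expected for curves with no common component (the affine F_7-count falls short of the bound because intersections may lie at infinity, over extension fields, or carry multiplicity).


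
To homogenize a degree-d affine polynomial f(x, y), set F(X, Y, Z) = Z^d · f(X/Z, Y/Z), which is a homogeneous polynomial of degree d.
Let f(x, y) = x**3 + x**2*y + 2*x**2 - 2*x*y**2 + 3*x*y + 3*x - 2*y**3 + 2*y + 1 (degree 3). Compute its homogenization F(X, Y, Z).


F(X, Y, Z) = X**3 + X**2*Y + 2*X**2*Z - 2*X*Y**2 + 3*X*Y*Z + 3*X*Z**2 - 2*Y**3 + 2*Y*Z**2 + Z**3

deg(f) = 3.
Substitute x = X/Z, y = Y/Z into f, then multiply by Z^3.
  monomial 1·x^3·y^0 ↦ 1·X^3·Y^0·Z^0.
  monomial 1·x^2·y^1 ↦ 1·X^2·Y^1·Z^0.
  monomial 2·x^2·y^0 ↦ 2·X^2·Y^0·Z^1.
  monomial -2·x^1·y^2 ↦ -2·X^1·Y^2·Z^0.
  monomial 3·x^1·y^1 ↦ 3·X^1·Y^1·Z^1.
  monomial 3·x^1·y^0 ↦ 3·X^1·Y^0·Z^2.
  monomial -2·x^0·y^3 ↦ -2·X^0·Y^3·Z^0.
  monomial 2·x^0·y^1 ↦ 2·X^0·Y^1·Z^2.
  monomial 1·x^0·y^0 ↦ 1·X^0·Y^0·Z^3.
Collecting: F(X, Y, Z) = X**3 + X**2*Y + 2*X**2*Z - 2*X*Y**2 + 3*X*Y*Z + 3*X*Z**2 - 2*Y**3 + 2*Y*Z**2 + Z**3.


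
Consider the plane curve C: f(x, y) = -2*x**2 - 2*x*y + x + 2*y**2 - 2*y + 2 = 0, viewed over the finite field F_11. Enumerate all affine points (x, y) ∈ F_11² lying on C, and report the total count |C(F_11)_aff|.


Affine F_11-points: {(3, 6), (3, 9), (4, 8), (5, 8), (5, 9), (6, 3), (6, 4), (7, 4), (8, 3), (8, 6)}; count = 10.

For each of the 121 pairs (x, y) ∈ F_11², evaluate f(x, y) mod 11. Record the zeros.
  x = 0: [0↦2, 1↦2, 2↦6, 3↦3, 4↦4, 5↦9, 6↦7, 7↦9, 8↦4, 9↦3, 10↦6]  zeros at y ∈ ∅
  x = 1: [0↦1, 1↦10, 2↦1, 3↦7, 4↦6, 5↦9, 6↦5, 7↦5, 8↦9, 9↦6, 10↦7]  zeros at y ∈ ∅
  x = 2: [0↦7, 1↦3, 2↦3, 3↦7, 4↦4, 5↦5, 6↦10, 7↦8, 8↦10, 9↦5, 10↦4]  zeros at y ∈ ∅
  x = 3: [0↦9, 1↦3, 2↦1, 3↦3, 4↦9, 5↦8, 6↦0, 7↦7, 8↦7, 9↦0, 10↦8]  zeros at y ∈ {6, 9}
  x = 4: [0↦7, 1↦10, 2↦6, 3↦6, 4↦10, 5↦7, 6↦8, 7↦2, 8↦0, 9↦2, 10↦8]  zeros at y ∈ {8}
  x = 5: [0↦1, 1↦2, 2↦7, 3↦5, 4↦7, 5↦2, 6↦1, 7↦4, 8↦0, 9↦0, 10↦4]  zeros at y ∈ {8, 9}
  x = 6: [0↦2, 1↦1, 2↦4, 3↦0, 4↦0, 5↦4, 6↦1, 7↦2, 8↦7, 9↦5, 10↦7]  zeros at y ∈ {3, 4}
  x = 7: [0↦10, 1↦7, 2↦8, 3↦2, 4↦0, 5↦2, 6↦8, 7↦7, 8↦10, 9↦6, 10↦6]  zeros at y ∈ {4}
  x = 8: [0↦3, 1↦9, 2↦8, 3↦0, 4↦7, 5↦7, 6↦0, 7↦8, 8↦9, 9↦3, 10↦1]  zeros at y ∈ {3, 6}
  x = 9: [0↦3, 1↦7, 2↦4, 3↦5, 4↦10, 5↦8, 6↦10, 7↦5, 8↦4, 9↦7, 10↦3]  zeros at y ∈ ∅
  x = 10: [0↦10, 1↦1, 2↦7, 3↦6, 4↦9, 5↦5, 6↦5, 7↦9, 8↦6, 9↦7, 10↦1]  zeros at y ∈ ∅
Collecting zeros: affine points = {(3, 6), (3, 9), (4, 8), (5, 8), (5, 9), (6, 3), (6, 4), (7, 4), (8, 3), (8, 6)}.
Total count |C(F_11)_aff| = 10.


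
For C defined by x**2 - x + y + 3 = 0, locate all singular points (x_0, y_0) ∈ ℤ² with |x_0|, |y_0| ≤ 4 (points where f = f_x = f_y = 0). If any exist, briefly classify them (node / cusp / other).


No singular points in the scanned grid; C is smooth there.

Compute partial derivatives:
  f_x = 2*x - 1.
  f_y = 1.
f_y = 1 is a nonzero constant, so f_y never vanishes: no point (x, y) can satisfy f = f_x = f_y = 0. In particular no (x, y) ∈ {−4, ..., 4}² is singular; the curve is smooth.


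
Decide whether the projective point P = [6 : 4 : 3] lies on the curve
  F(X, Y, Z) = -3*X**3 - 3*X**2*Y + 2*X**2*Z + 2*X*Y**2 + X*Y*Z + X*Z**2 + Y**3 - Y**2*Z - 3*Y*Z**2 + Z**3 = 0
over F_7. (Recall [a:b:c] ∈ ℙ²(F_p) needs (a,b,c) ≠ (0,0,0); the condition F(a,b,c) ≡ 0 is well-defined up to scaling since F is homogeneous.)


F(6,4,3) ≡ 5 (mod 7); P is NOT on the curve.

Evaluate F(6, 4, 3) term-by-term (mod 7).
  -3*X**3 ↦ -3·216·1·1 = -648
  -3*X**2*Y ↦ -3·36·4·1 = -432
  2*X**2*Z ↦ 2·36·1·3 = 216
  2*X*Y**2 ↦ 2·6·16·1 = 192
  X*Y*Z ↦ 1·6·4·3 = 72
  X*Z**2 ↦ 1·6·1·9 = 54
  Y**3 ↦ 1·1·64·1 = 64
  -Y**2*Z ↦ -1·1·16·3 = -48
  -3*Y*Z**2 ↦ -3·1·4·9 = -108
  Z**3 ↦ 1·1·1·27 = 27
Sum: F(6, 4, 3) = (-648) + (-432) + (216) + (192) + (72) + (54) + (64) + (-48) + (-108) + (27) = -611.
Reducing mod 7: -611 ≡ 5 (mod 7).
Since F(a, b, c) ≡ 5 ≠ 0 (mod 7), P does NOT lie on the curve.


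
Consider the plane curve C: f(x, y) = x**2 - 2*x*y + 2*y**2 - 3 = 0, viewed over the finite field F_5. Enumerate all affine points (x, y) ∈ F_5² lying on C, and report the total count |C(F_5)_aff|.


Affine F_5-points: {(0, 2), (0, 3), (1, 3), (4, 2)}; count = 4.

For each of the 25 pairs (x, y) ∈ F_5², evaluate f(x, y) mod 5. Record the zeros.
  x = 0: [0↦2, 1↦4, 2↦0, 3↦0, 4↦4]  zeros at y ∈ {2, 3}
  x = 1: [0↦3, 1↦3, 2↦2, 3↦0, 4↦2]  zeros at y ∈ {3}
  x = 2: [0↦1, 1↦4, 2↦1, 3↦2, 4↦2]  zeros at y ∈ ∅
  x = 3: [0↦1, 1↦2, 2↦2, 3↦1, 4↦4]  zeros at y ∈ ∅
  x = 4: [0↦3, 1↦2, 2↦0, 3↦2, 4↦3]  zeros at y ∈ {2}
Collecting zeros: affine points = {(0, 2), (0, 3), (1, 3), (4, 2)}.
Total count |C(F_5)_aff| = 4.


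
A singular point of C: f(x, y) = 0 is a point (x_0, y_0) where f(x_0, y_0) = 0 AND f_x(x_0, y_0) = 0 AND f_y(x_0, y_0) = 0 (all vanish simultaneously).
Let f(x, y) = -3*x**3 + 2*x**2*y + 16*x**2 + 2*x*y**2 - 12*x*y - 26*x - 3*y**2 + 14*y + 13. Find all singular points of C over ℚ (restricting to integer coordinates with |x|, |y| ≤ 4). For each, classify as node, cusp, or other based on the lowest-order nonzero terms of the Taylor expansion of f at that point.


Singular points: {(2, 1)}; classification: cusp.

Compute partial derivatives:
  f_x = -9*x**2 + 4*x*y + 32*x + 2*y**2 - 12*y - 26.
  f_y = 2*x**2 + 4*x*y - 12*x - 6*y + 14.
Scan x_0 ∈ {−4, ..., 4}. For each x_0, f_y(x_0, y) is a polynomial in y; find its integer roots y ∈ {−4, ..., 4}, then test f_x and f at those candidates.
  x = -4: f_y(-4, y) = 94 - 22*y; no integer root y with |y| ≤ 4.
  x = -3: f_y(-3, y) = 68 - 18*y; no integer root y with |y| ≤ 4.
  x = -2: f_y(-2, y) = 46 - 14*y; no integer root y with |y| ≤ 4.
  x = -1: f_y(-1, y) = 28 - 10*y; no integer root y with |y| ≤ 4.
  x = 0: f_y(0, y) = 14 - 6*y; no integer root y with |y| ≤ 4.
  x = 1: f_y(1, y) = 4 - 2*y; vanishes at y ∈ {2}. (1, 2): f_x = -11 ≠ 0.
  x = 2: f_y(2, y) = 2*y - 2; vanishes at y ∈ {1}. (2, 1): f_x = 0, f = 0 — SINGULAR.
  x = 3: f_y(3, y) = 6*y - 4; no integer root y with |y| ≤ 4.
  x = 4: f_y(4, y) = 10*y - 2; no integer root y with |y| ≤ 4.
Only singular point on the grid: (2, 1).
Classify: substitute x = 2 + u, y = 1 + v and expand: f = -3*u**3 + 2*u**2*v + 2*u*v**2 + v**2.
No constant or linear terms (consistent with a singular point). Quadratic part: v**2. Cubic part: -3*u**3 + 2*u**2*v + 2*u*v**2.
The quadratic part v**2 is a perfect square, so there is a single (double) tangent line v = 0, i.e. y = 1. Restricting the cubic part to that line (v = 0) leaves -3*u**3 ≠ 0, so f is not divisible by v and the branch is v² ≈ 3*u**3 to lowest order — this is a cusp.
Classification: cusp.


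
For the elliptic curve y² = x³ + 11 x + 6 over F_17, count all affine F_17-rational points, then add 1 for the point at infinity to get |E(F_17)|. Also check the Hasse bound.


Affine points = {(1, 1), (1, 16), (2, 6), (2, 11), (3, 7), (3, 10), (5, 4), (5, 13), (6, 4), (6, 13), (7, 1), (7, 16), (9, 1), (9, 16), (11, 8), (11, 9), (12, 8), (12, 9), (13, 0)}; affine count = 19; |E(F_17)| = 20.

Discriminant check: Δ ∝ 4a³ + 27b² = 4·11³ + 27·6² = 4·1331 + 27·36 ≡ 6 (mod 17). Nonzero ⇒ E is nonsingular.
For each x ∈ F_17, compute rhs = x³ + 11·x + 6 mod 17, then count y ∈ F_17 with y² ≡ rhs.
  x = 0: rhs = 6, matching y values: none (0 points).
  x = 1: rhs = 1, matching y values: 1, 16 (2 points).
  x = 2: rhs = 2, matching y values: 6, 11 (2 points).
  x = 3: rhs = 15, matching y values: 7, 10 (2 points).
  x = 4: rhs = 12, matching y values: none (0 points).
  x = 5: rhs = 16, matching y values: 4, 13 (2 points).
  x = 6: rhs = 16, matching y values: 4, 13 (2 points).
  x = 7: rhs = 1, matching y values: 1, 16 (2 points).
  x = 8: rhs = 11, matching y values: none (0 points).
  x = 9: rhs = 1, matching y values: 1, 16 (2 points).
  x = 10: rhs = 11, matching y values: none (0 points).
  x = 11: rhs = 13, matching y values: 8, 9 (2 points).
  x = 12: rhs = 13, matching y values: 8, 9 (2 points).
  x = 13: rhs = 0, matching y values: 0 (1 points).
  x = 14: rhs = 14, matching y values: none (0 points).
  x = 15: rhs = 10, matching y values: none (0 points).
  x = 16: rhs = 11, matching y values: none (0 points).
Total affine count: 19.
Full point count |E(F_17)| = 19 + 1 = 20.
Hasse bound: |20 − (17+1)| = |2| = 2 ≤ 2√17 ≈ 8.2462 ✓.


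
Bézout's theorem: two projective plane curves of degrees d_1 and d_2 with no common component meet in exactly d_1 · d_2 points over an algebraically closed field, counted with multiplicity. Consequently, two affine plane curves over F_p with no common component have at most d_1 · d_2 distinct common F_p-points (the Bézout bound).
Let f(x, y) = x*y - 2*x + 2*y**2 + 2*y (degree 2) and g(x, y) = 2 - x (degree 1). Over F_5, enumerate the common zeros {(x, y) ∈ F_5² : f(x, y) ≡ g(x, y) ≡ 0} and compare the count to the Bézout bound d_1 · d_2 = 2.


Common zeros: ∅; count = 0; Bézout bound = 2.

deg(f) = 2, deg(g) = 1, so Bézout bound = 2.
Scan x ∈ F_5. For each x, list the y ∈ F_5 with f(x, y) ≡ 0 and those with g(x, y) ≡ 0 (mod 5); the common zeros in that column are the intersection.
  x = 0: f ≡ 0 at y ∈ {0, 4}; g ≡ 0 at y ∈ ∅; common: ∅.
  x = 1: f ≡ 0 at y ∈ {3}; g ≡ 0 at y ∈ ∅; common: ∅.
  x = 2: f ≡ 0 at y ∈ ∅; g ≡ 0 at y ∈ {0, 1, 2, 3, 4}; common: ∅.
  x = 3: f ≡ 0 at y ∈ ∅; g ≡ 0 at y ∈ ∅; common: ∅.
  x = 4: f ≡ 0 at y ∈ {1}; g ≡ 0 at y ∈ ∅; common: ∅.
Collecting: common zeros = ∅, so the count is 0.
Comparison with the Bézout bound: 0 ≤ 2 = deg(f)·deg(g), as expected for curves with no common component (the affine F_5-count falls short of the bound because intersections may lie at infinity, over extension fields, or carry multiplicity).


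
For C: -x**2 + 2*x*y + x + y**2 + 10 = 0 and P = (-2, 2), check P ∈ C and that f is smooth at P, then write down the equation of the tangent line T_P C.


Tangent line at P: 9*x + 18 = 0.

Step 1: f(-2, 2) = 0, so P lies on C.
Step 2: partial derivatives
  f_x(x, y) = -2*x + 2*y + 1, f_y(x, y) = 2*x + 2*y.
  f_x(P) = 9, f_y(P) = 0 (gradient nonzero, so P is smooth).
Step 3: tangent line at P: 9·(x − -2) + 0·(y − 2) = 0.
Expanding: 9*x + 18 = 0.
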